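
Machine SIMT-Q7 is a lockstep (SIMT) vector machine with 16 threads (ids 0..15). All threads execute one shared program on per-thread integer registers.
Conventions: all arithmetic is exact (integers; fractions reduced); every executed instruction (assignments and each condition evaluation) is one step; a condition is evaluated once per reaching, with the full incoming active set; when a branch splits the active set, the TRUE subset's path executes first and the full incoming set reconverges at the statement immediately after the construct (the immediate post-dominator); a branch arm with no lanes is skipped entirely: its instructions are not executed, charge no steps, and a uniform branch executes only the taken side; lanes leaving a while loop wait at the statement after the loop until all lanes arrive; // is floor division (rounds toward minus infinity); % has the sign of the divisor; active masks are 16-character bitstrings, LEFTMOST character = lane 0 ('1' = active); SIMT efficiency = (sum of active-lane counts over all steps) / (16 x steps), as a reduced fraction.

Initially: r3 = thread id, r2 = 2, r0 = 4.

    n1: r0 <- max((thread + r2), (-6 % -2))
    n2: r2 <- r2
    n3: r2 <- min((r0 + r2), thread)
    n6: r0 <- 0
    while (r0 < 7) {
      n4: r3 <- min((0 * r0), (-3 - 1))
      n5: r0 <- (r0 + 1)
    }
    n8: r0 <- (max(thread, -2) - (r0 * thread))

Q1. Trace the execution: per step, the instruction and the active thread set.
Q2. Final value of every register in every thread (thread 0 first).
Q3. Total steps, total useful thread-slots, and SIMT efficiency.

step 0: r0 <- max((thread + r2), (-6 % -2)) 1111111111111111
step 1: r2 <- r2                     1111111111111111
step 2: r2 <- min((r0 + r2), thread) 1111111111111111
step 3: r0 <- 0                      1111111111111111
step 4: eval (r0 < 7)                1111111111111111
step 5: r3 <- min((0 * r0), (-3 - 1)) 1111111111111111
step 6: r0 <- (r0 + 1)               1111111111111111
step 7: eval (r0 < 7)                1111111111111111
step 8: r3 <- min((0 * r0), (-3 - 1)) 1111111111111111
step 9: r0 <- (r0 + 1)               1111111111111111
step 10: eval (r0 < 7)                1111111111111111
step 11: r3 <- min((0 * r0), (-3 - 1)) 1111111111111111
step 12: r0 <- (r0 + 1)               1111111111111111
step 13: eval (r0 < 7)                1111111111111111
step 14: r3 <- min((0 * r0), (-3 - 1)) 1111111111111111
step 15: r0 <- (r0 + 1)               1111111111111111
step 16: eval (r0 < 7)                1111111111111111
step 17: r3 <- min((0 * r0), (-3 - 1)) 1111111111111111
step 18: r0 <- (r0 + 1)               1111111111111111
step 19: eval (r0 < 7)                1111111111111111
step 20: r3 <- min((0 * r0), (-3 - 1)) 1111111111111111
step 21: r0 <- (r0 + 1)               1111111111111111
step 22: eval (r0 < 7)                1111111111111111
step 23: r3 <- min((0 * r0), (-3 - 1)) 1111111111111111
step 24: r0 <- (r0 + 1)               1111111111111111
step 25: eval (r0 < 7)                1111111111111111
step 26: r0 <- (max(thread, -2) - (r0 * thread)) 1111111111111111

Answer: 27 steps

r3: -4,-4,-4,-4,-4,-4,-4,-4,-4,-4,-4,-4,-4,-4,-4,-4
r2: 0,1,2,3,4,5,6,7,8,9,10,11,12,13,14,15
r0: 0,-6,-12,-18,-24,-30,-36,-42,-48,-54,-60,-66,-72,-78,-84,-90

steps = 27; useful = 432; efficiency = 432/432 = 1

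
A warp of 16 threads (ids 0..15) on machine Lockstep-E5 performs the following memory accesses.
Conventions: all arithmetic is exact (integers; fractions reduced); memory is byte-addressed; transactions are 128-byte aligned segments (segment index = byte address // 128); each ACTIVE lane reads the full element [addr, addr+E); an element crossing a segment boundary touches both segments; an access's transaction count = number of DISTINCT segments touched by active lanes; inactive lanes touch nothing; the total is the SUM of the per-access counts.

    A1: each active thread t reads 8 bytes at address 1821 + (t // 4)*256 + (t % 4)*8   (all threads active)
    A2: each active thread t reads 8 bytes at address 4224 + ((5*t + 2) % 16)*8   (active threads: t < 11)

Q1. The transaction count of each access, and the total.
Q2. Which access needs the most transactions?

A1: 4 transactions
A2: 1 transaction

Answer: 4,1; total 5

Answer: A1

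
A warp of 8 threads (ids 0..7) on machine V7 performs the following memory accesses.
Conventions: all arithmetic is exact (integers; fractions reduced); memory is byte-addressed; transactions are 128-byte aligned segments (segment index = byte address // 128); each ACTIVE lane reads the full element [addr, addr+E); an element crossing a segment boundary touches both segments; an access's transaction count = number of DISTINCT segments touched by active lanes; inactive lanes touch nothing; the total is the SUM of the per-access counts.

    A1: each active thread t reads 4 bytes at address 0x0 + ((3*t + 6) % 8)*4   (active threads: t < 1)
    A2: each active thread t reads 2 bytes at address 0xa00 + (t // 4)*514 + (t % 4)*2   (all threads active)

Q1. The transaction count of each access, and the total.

A1: 1 transaction
A2: 2 transactions

Answer: 1,2; total 3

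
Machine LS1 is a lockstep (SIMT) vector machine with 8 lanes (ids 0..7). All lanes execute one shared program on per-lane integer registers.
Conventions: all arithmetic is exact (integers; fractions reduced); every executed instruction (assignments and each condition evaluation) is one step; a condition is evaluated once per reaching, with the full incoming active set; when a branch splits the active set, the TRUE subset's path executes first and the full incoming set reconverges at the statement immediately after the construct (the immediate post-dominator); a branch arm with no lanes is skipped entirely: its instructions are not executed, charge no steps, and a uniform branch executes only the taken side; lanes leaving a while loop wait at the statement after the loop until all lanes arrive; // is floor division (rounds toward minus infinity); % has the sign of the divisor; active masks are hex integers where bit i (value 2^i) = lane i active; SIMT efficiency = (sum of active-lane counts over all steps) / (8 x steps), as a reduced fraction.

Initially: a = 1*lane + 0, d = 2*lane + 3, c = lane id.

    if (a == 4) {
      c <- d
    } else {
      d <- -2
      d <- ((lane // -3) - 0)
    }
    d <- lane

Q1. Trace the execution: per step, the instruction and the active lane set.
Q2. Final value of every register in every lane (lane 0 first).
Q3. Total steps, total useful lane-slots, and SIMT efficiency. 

step 0: eval (a == 4)                0xff
step 1: c <- d                       0x10
step 2: d <- -2                      0xef
step 3: d <- ((lane // -3) - 0)      0xef
step 4: d <- lane                    0xff

Answer: 5 steps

a: 0,1,2,3,4,5,6,7
d: 0,1,2,3,4,5,6,7
c: 0,1,2,3,11,5,6,7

steps = 5; useful = 31; efficiency = 31/40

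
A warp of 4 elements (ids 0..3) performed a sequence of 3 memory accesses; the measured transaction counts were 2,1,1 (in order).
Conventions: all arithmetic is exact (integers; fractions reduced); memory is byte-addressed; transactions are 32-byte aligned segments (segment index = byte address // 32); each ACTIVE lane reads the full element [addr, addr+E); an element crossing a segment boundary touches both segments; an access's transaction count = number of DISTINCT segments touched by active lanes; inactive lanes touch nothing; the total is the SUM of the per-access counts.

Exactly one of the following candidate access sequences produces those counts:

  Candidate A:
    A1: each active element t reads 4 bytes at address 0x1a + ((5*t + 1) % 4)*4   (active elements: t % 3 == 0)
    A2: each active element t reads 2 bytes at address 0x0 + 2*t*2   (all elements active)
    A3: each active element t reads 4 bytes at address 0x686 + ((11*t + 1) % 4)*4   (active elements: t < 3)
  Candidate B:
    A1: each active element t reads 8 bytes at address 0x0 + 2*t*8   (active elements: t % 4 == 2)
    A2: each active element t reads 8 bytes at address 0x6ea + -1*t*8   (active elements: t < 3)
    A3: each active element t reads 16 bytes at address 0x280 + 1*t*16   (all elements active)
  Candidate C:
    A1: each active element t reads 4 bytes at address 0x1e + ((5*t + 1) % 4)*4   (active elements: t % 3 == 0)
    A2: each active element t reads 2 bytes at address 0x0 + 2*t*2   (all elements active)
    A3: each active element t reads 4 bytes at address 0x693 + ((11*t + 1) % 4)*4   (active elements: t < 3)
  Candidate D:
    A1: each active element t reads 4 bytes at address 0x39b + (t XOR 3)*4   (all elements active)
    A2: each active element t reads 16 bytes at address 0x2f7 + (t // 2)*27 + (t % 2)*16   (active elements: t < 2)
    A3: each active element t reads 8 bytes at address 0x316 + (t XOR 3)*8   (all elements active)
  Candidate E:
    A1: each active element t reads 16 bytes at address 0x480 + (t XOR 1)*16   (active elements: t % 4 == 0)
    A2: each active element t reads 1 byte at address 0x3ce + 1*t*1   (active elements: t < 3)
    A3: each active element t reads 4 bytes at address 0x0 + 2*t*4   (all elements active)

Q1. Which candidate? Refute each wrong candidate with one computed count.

B: A1 gives 1 transaction, not 2
C: A3 gives 2 transactions, not 1
D: A2 gives 2 transactions, not 1
E: A1 gives 1 transaction, not 2
A: all counts match (2,1,1)

Answer: A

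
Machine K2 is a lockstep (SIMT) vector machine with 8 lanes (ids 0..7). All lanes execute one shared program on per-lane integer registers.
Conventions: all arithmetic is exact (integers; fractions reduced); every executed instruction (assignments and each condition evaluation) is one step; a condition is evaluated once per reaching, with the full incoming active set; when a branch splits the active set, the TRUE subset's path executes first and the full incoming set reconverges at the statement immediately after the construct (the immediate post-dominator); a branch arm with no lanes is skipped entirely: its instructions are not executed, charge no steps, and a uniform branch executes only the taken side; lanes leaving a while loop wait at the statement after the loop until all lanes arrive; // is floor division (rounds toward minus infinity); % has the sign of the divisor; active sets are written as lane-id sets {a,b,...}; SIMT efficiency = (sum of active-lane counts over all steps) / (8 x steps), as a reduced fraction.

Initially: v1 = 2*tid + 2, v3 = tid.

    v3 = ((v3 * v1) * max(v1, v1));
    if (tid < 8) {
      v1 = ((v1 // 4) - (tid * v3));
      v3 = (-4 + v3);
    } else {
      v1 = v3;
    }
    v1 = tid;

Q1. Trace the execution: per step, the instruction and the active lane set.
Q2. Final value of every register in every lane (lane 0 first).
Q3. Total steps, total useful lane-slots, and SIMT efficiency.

step 0: v3 <- ((v3 * v1) * max(v1, v1)) {0,1,2,3,4,5,6,7}
step 1: eval (tid < 8)               {0,1,2,3,4,5,6,7}
step 2: v1 <- ((v1 // 4) - (tid * v3)) {0,1,2,3,4,5,6,7}
step 3: v3 <- (-4 + v3)              {0,1,2,3,4,5,6,7}
step 4: v1 <- tid                    {0,1,2,3,4,5,6,7}

Answer: 5 steps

v1: 0,1,2,3,4,5,6,7
v3: -4,12,68,188,396,716,1172,1788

steps = 5; useful = 40; efficiency = 40/40 = 1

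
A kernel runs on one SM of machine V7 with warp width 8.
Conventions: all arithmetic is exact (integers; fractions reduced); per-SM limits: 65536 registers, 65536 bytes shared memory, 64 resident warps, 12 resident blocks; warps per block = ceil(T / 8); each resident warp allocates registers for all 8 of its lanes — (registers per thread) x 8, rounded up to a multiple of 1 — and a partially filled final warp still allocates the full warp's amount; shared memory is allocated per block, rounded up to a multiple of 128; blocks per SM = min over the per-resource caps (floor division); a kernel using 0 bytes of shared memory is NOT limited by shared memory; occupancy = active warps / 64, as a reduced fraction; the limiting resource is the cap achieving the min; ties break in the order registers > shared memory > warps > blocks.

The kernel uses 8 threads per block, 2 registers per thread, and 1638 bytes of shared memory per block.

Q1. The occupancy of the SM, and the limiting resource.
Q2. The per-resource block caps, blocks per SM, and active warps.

Answer: occupancy 3/16, limited by blocks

registers: 4096 blocks
shared memory: 39 blocks
warps: 64 blocks
blocks: 12 blocks

Answer: 12 blocks, 12 active warps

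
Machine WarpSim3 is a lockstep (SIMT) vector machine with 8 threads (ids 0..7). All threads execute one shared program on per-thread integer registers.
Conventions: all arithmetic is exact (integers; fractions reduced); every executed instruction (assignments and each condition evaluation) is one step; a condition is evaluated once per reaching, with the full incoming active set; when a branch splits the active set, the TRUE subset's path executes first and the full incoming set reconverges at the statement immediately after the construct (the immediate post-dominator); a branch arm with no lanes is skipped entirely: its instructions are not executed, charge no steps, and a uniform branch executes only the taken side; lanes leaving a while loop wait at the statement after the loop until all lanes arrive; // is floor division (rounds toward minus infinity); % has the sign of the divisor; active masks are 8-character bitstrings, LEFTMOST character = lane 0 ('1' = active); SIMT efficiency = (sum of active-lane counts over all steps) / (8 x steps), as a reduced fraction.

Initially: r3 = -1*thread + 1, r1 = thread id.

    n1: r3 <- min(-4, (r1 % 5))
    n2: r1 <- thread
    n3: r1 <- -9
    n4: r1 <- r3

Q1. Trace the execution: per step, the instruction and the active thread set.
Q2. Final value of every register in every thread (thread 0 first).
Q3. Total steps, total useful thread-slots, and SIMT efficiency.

step 0: r3 <- min(-4, (r1 % 5))      11111111
step 1: r1 <- thread                 11111111
step 2: r1 <- -9                     11111111
step 3: r1 <- r3                     11111111

Answer: 4 steps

r3: -4,-4,-4,-4,-4,-4,-4,-4
r1: -4,-4,-4,-4,-4,-4,-4,-4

steps = 4; useful = 32; efficiency = 32/32 = 1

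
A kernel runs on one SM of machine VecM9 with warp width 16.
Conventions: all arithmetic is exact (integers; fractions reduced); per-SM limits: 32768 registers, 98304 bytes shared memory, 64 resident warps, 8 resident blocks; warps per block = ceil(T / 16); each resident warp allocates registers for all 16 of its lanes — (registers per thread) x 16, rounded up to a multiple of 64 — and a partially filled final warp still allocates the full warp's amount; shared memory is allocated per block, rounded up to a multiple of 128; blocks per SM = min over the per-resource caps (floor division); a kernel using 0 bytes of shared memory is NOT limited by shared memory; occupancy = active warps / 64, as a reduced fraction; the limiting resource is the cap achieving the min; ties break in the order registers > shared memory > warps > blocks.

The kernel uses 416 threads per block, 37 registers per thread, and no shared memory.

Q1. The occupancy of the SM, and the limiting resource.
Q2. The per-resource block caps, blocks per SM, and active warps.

Answer: occupancy 13/32, limited by registers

registers: 1 block
shared memory: no limit (kernel uses none)
warps: 2 blocks
blocks: 8 blocks

Answer: 1 block, 26 active warps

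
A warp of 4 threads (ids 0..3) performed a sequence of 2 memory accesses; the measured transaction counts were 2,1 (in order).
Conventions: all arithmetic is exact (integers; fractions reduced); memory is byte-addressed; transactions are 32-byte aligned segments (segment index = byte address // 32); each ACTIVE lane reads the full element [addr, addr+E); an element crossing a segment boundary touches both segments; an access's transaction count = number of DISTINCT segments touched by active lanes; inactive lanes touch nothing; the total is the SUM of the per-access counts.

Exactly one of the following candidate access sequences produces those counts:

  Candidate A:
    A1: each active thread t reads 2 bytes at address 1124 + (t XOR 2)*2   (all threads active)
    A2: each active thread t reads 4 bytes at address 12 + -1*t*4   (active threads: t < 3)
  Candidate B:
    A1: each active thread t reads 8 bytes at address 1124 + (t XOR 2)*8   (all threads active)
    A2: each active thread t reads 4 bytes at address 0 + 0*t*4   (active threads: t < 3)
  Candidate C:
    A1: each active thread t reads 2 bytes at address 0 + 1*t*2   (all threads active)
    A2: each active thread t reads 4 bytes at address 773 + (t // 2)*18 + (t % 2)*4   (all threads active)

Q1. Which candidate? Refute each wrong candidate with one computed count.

A: A1 gives 1 transaction, not 2
C: A1 gives 1 transaction, not 2
B: all counts match (2,1)

Answer: B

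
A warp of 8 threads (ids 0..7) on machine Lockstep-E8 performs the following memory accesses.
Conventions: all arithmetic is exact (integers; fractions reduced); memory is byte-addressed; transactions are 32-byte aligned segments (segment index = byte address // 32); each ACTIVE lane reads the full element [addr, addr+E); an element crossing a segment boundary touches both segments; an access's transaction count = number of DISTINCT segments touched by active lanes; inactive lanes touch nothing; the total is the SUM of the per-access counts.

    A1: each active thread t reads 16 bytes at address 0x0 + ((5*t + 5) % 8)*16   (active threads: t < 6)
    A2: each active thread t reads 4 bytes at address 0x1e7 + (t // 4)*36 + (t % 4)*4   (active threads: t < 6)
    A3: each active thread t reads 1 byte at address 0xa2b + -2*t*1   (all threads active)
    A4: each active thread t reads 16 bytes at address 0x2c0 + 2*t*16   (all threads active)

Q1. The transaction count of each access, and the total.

A1: 4 transactions
A2: 2 transactions
A3: 2 transactions
A4: 8 transactions

Answer: 4,2,2,8; total 16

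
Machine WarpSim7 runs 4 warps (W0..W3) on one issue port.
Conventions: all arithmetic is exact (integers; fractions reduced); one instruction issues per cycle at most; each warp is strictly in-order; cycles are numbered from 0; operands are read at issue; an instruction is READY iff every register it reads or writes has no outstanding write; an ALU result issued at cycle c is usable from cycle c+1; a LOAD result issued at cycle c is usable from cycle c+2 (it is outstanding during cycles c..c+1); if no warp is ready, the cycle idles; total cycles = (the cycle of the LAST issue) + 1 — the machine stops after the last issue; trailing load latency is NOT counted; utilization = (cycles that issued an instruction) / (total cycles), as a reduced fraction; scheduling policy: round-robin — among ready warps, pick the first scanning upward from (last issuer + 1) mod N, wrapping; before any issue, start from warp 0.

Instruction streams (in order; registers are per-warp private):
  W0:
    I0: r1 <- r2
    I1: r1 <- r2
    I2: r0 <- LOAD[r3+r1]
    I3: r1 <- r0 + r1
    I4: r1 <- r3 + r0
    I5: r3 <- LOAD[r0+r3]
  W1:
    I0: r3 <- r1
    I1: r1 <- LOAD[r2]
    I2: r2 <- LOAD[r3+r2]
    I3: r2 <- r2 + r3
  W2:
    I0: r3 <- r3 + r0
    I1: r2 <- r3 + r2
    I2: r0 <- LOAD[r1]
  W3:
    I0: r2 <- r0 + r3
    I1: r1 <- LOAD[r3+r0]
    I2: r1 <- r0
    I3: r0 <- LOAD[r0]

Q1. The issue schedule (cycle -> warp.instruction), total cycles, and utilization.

cycle 0: W0.I0
cycle 1: W1.I0
cycle 2: W2.I0
cycle 3: W3.I0
cycle 4: W0.I1
cycle 5: W1.I1
cycle 6: W2.I1
cycle 7: W3.I1
cycle 8: W0.I2
cycle 9: W1.I2
cycle 10: W2.I2
cycle 11: W3.I2
cycle 12: W0.I3
cycle 13: W1.I3
cycle 14: W3.I3
cycle 15: W0.I4
cycle 16: W0.I5

Answer: 17 cycles, utilization 1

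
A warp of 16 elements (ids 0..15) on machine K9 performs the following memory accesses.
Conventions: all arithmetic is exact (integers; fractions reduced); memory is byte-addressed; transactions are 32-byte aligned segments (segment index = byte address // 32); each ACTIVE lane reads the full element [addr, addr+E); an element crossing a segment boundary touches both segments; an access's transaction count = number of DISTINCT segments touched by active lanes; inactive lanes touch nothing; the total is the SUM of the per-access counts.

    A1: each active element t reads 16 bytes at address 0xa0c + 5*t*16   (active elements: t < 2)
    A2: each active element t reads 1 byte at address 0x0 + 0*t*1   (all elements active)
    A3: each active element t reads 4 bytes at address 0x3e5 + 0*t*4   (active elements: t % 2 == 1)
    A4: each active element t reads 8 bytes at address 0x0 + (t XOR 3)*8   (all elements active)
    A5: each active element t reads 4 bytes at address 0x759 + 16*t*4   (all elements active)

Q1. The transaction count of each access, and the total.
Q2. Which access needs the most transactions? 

A1: 3 transactions
A2: 1 transaction
A3: 1 transaction
A4: 4 transactions
A5: 16 transactions

Answer: 3,1,1,4,16; total 25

Answer: A5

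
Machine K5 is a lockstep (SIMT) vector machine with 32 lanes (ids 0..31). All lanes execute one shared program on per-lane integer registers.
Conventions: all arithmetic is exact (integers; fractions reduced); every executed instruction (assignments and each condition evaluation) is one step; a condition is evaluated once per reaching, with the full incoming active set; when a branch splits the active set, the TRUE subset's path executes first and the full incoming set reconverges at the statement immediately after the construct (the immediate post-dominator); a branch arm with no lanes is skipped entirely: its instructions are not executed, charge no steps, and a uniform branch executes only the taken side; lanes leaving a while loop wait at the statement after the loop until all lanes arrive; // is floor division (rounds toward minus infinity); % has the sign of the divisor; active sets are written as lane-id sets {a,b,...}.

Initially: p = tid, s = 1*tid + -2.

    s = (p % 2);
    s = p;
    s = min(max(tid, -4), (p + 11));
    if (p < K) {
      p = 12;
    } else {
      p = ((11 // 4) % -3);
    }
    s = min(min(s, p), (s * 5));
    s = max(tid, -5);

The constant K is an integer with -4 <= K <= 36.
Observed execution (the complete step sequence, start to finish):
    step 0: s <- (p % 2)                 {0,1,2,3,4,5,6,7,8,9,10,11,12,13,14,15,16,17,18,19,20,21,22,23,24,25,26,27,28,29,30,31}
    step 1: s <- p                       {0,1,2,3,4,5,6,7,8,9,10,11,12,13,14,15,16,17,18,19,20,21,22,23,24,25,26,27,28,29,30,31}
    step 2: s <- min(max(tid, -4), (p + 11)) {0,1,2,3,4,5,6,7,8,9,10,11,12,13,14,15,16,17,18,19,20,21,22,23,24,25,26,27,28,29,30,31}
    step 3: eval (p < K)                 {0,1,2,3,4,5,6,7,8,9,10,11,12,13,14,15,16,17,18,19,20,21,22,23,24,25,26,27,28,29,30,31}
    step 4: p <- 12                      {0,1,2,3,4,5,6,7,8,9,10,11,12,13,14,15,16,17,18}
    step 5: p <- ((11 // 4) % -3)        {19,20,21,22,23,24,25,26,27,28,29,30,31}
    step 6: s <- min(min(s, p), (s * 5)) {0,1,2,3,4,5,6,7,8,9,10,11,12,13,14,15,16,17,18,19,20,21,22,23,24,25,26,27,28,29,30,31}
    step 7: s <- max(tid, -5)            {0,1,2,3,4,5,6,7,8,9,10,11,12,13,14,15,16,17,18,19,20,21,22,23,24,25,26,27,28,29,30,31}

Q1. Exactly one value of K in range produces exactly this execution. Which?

Answer: K = 19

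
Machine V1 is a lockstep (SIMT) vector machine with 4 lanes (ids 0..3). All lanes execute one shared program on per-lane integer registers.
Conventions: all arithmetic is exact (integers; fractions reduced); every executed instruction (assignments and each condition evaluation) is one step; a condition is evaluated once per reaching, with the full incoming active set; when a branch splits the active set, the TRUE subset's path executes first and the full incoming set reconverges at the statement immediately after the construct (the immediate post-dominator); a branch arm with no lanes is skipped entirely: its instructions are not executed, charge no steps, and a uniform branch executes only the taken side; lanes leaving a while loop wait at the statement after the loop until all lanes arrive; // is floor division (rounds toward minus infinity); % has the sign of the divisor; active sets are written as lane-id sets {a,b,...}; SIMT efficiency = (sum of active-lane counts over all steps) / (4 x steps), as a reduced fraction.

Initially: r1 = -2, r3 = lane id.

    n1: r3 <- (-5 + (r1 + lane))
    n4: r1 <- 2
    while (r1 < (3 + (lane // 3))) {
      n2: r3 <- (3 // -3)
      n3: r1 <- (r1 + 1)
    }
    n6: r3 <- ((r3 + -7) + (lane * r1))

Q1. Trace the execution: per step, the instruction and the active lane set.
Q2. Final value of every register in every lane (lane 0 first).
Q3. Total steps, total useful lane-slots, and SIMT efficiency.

step 0: r3 <- (-5 + (r1 + lane))     {0,1,2,3}
step 1: r1 <- 2                      {0,1,2,3}
step 2: eval (r1 < (3 + (lane // 3))) {0,1,2,3}
step 3: r3 <- (3 // -3)              {0,1,2,3}
step 4: r1 <- (r1 + 1)               {0,1,2,3}
step 5: eval (r1 < (3 + (lane // 3))) {0,1,2,3}
step 6: r3 <- (3 // -3)              {3}
step 7: r1 <- (r1 + 1)               {3}
step 8: eval (r1 < (3 + (lane // 3))) {3}
step 9: r3 <- ((r3 + -7) + (lane * r1)) {0,1,2,3}

Answer: 10 steps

r1: 3,3,3,4
r3: -8,-5,-2,4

steps = 10; useful = 31; efficiency = 31/40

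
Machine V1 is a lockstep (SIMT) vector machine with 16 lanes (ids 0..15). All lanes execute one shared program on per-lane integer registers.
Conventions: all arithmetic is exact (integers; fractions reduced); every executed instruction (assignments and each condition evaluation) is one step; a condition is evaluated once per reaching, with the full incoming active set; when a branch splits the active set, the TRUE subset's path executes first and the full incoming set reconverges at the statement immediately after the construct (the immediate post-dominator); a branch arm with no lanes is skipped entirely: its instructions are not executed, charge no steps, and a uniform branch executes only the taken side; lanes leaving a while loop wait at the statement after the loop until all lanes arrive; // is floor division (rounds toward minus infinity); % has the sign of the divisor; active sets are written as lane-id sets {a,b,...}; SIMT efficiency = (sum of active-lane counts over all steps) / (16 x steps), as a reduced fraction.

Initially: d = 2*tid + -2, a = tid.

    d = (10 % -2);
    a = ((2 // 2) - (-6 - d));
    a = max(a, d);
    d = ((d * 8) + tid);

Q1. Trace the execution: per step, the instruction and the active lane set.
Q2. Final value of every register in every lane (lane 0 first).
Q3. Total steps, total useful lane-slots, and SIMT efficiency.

step 0: d <- (10 % -2)               {0,1,2,3,4,5,6,7,8,9,10,11,12,13,14,15}
step 1: a <- ((2 // 2) - (-6 - d))   {0,1,2,3,4,5,6,7,8,9,10,11,12,13,14,15}
step 2: a <- max(a, d)               {0,1,2,3,4,5,6,7,8,9,10,11,12,13,14,15}
step 3: d <- ((d * 8) + tid)         {0,1,2,3,4,5,6,7,8,9,10,11,12,13,14,15}

Answer: 4 steps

d: 0,1,2,3,4,5,6,7,8,9,10,11,12,13,14,15
a: 7,7,7,7,7,7,7,7,7,7,7,7,7,7,7,7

steps = 4; useful = 64; efficiency = 64/64 = 1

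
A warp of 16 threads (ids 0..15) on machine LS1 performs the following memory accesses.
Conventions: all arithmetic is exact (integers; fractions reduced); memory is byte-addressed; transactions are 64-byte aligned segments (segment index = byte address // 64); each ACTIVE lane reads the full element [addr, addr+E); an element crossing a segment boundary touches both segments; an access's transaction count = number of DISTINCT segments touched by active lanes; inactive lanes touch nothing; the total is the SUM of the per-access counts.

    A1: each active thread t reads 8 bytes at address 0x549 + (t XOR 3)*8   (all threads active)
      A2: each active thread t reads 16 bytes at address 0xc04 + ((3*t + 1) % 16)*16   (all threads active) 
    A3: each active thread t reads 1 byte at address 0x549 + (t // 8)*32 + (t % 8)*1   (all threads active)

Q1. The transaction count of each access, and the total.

A1: 3 transactions
A2: 5 transactions
A3: 1 transaction

Answer: 3,5,1; total 9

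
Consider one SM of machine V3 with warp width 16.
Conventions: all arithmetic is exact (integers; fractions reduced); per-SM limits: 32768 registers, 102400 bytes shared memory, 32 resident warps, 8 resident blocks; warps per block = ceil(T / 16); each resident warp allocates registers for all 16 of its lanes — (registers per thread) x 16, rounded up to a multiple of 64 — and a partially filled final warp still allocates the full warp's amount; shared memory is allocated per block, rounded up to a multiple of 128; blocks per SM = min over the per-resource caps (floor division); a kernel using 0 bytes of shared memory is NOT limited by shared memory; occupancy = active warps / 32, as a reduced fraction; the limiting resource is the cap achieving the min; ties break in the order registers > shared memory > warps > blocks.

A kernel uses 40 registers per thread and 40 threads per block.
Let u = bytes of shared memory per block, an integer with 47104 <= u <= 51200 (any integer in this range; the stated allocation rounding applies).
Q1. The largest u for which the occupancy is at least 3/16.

Answer: u = 51200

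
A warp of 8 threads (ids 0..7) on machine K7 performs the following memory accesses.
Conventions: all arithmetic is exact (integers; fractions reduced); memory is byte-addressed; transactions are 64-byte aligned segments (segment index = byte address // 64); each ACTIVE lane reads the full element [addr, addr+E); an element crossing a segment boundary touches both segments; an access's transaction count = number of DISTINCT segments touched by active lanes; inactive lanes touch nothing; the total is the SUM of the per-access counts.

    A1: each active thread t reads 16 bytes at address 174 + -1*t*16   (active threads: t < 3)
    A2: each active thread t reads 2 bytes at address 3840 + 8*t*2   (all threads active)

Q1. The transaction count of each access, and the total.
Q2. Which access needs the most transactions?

A1: 1 transaction
A2: 2 transactions

Answer: 1,2; total 3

Answer: A2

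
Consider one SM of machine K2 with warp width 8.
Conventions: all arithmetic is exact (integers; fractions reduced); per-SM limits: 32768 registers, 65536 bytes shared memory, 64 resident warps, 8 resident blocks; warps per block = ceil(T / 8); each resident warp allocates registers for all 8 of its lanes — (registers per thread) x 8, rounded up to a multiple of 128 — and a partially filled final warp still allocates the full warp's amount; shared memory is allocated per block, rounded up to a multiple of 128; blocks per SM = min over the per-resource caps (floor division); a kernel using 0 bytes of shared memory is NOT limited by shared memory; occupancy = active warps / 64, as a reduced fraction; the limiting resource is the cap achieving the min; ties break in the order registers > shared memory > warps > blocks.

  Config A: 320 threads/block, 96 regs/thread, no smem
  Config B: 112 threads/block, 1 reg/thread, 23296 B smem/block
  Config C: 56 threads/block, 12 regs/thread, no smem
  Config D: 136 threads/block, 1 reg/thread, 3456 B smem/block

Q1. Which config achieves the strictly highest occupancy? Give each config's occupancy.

occupancies: A 5/8, B 7/16, C 7/8, D 51/64

Answer: C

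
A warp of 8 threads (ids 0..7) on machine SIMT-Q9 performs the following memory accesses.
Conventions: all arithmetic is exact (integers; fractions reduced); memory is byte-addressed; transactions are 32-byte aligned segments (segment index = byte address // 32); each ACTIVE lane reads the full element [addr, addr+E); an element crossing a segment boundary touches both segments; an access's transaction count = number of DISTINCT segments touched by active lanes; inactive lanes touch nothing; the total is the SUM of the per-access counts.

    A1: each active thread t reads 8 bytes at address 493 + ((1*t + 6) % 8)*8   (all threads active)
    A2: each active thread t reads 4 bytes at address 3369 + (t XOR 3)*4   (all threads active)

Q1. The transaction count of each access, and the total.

A1: 3 transactions
A2: 2 transactions

Answer: 3,2; total 5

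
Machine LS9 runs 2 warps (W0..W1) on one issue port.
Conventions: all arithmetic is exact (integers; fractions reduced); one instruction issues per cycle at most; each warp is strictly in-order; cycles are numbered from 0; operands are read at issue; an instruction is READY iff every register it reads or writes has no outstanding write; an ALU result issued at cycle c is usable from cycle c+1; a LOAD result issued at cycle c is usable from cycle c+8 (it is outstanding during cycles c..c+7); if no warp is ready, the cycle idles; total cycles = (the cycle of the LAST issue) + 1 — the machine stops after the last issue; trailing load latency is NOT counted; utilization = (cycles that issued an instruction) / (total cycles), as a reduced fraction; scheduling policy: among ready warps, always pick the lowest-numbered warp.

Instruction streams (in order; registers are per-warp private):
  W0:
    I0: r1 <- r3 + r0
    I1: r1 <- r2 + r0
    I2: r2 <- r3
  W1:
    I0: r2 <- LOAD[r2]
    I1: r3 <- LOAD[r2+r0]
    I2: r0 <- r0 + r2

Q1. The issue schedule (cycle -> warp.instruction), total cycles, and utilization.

cycle 0: W0.I0
cycle 1: W0.I1
cycle 2: W0.I2
cycle 3: W1.I0
cycle 4: idle
cycle 5: idle
cycle 6: idle
cycle 7: idle
cycle 8: idle
cycle 9: idle
cycle 10: idle
cycle 11: W1.I1
cycle 12: W1.I2

Answer: 13 cycles, utilization 6/13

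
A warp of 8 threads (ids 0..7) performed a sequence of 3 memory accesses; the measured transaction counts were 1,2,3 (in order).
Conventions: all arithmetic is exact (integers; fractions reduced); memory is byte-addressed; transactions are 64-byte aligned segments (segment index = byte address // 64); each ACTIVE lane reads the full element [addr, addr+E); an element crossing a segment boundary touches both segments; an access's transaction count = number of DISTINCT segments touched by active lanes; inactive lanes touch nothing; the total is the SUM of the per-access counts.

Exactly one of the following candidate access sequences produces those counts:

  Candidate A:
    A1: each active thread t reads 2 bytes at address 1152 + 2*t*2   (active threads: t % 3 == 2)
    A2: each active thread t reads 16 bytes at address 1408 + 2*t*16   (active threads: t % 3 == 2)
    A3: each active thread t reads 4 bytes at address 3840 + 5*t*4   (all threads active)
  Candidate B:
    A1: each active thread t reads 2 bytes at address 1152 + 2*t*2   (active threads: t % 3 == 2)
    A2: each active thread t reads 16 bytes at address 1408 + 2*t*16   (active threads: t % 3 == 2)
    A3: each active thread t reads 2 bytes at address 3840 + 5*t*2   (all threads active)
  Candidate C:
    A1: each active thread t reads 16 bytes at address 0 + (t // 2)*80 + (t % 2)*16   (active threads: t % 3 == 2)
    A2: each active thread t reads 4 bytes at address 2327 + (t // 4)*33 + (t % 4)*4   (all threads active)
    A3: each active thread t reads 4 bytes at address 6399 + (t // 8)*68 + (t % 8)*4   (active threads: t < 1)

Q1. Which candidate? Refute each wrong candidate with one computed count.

B: A3 gives 2 transactions, not 3
C: A1 gives 2 transactions, not 1
A: all counts match (1,2,3)

Answer: A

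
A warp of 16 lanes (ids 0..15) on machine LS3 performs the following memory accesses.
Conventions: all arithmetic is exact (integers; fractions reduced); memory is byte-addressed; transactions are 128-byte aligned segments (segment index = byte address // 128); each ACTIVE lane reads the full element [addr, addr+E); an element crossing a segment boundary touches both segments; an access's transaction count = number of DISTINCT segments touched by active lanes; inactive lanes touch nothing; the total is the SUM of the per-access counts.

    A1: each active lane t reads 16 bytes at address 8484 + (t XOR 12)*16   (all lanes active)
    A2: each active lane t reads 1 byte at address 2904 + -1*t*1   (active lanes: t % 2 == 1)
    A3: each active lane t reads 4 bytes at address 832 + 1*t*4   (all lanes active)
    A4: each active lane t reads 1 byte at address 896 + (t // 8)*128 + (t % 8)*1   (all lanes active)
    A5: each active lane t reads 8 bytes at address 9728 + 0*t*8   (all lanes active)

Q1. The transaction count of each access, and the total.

A1: 3 transactions
A2: 1 transaction
A3: 1 transaction
A4: 2 transactions
A5: 1 transaction

Answer: 3,1,1,2,1; total 8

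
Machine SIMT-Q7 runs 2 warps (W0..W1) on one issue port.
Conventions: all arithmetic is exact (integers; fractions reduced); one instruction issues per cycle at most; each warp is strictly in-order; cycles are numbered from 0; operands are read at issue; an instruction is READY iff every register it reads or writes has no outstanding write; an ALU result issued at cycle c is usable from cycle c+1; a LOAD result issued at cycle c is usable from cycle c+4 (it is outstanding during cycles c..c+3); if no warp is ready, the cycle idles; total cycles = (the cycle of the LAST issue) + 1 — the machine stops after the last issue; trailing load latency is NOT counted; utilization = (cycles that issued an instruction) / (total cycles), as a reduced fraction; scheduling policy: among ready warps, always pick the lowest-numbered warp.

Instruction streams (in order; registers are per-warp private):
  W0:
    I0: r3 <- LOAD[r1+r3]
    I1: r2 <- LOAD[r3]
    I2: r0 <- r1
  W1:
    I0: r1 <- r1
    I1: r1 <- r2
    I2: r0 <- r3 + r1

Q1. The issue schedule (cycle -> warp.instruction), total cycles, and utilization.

cycle 0: W0.I0
cycle 1: W1.I0
cycle 2: W1.I1
cycle 3: W1.I2
cycle 4: W0.I1
cycle 5: W0.I2

Answer: 6 cycles, utilization 1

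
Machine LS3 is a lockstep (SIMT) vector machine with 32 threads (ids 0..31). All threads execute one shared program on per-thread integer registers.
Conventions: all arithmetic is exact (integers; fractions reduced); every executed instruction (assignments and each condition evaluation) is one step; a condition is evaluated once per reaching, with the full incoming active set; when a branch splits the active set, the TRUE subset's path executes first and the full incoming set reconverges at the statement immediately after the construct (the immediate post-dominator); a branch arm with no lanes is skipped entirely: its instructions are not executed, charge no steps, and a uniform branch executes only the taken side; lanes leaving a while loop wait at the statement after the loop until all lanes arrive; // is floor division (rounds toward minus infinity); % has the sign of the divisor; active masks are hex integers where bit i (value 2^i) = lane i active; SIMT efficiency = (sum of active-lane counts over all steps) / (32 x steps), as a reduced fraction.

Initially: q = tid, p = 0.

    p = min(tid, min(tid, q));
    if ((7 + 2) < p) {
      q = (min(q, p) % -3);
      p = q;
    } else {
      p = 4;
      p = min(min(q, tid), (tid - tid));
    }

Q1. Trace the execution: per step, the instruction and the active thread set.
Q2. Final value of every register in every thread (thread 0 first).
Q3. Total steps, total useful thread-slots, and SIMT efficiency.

step 0: p <- min(tid, min(tid, q))   0xffffffff
step 1: eval ((7 + 2) < p)           0xffffffff
step 2: q <- (min(q, p) % -3)        0xfffffc00
step 3: p <- q                       0xfffffc00
step 4: p <- 4                       0x000003ff
step 5: p <- min(min(q, tid), (tid - tid)) 0x000003ff

Answer: 6 steps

q: 0,1,2,3,4,5,6,7,8,9,-2,-1,0,-2,-1,0,-2,-1,0,-2,-1,0,-2,-1,0,-2,-1,0,-2,-1,0,-2
p: 0,0,0,0,0,0,0,0,0,0,-2,-1,0,-2,-1,0,-2,-1,0,-2,-1,0,-2,-1,0,-2,-1,0,-2,-1,0,-2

steps = 6; useful = 128; efficiency = 128/192 = 2/3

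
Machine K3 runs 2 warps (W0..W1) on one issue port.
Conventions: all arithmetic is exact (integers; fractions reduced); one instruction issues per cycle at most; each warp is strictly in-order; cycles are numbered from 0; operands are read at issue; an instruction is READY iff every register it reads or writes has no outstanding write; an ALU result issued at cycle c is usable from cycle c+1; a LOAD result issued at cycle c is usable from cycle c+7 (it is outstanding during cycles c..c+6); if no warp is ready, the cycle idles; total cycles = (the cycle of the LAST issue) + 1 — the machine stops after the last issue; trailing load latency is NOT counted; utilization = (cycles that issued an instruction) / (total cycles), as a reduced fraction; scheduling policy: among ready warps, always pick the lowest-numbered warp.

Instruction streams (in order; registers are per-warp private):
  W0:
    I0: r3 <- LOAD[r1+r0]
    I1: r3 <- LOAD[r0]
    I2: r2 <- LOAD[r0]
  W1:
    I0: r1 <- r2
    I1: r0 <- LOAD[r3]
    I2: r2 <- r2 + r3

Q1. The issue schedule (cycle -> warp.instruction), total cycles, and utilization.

cycle 0: W0.I0
cycle 1: W1.I0
cycle 2: W1.I1
cycle 3: W1.I2
cycle 4: idle
cycle 5: idle
cycle 6: idle
cycle 7: W0.I1
cycle 8: W0.I2

Answer: 9 cycles, utilization 2/3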